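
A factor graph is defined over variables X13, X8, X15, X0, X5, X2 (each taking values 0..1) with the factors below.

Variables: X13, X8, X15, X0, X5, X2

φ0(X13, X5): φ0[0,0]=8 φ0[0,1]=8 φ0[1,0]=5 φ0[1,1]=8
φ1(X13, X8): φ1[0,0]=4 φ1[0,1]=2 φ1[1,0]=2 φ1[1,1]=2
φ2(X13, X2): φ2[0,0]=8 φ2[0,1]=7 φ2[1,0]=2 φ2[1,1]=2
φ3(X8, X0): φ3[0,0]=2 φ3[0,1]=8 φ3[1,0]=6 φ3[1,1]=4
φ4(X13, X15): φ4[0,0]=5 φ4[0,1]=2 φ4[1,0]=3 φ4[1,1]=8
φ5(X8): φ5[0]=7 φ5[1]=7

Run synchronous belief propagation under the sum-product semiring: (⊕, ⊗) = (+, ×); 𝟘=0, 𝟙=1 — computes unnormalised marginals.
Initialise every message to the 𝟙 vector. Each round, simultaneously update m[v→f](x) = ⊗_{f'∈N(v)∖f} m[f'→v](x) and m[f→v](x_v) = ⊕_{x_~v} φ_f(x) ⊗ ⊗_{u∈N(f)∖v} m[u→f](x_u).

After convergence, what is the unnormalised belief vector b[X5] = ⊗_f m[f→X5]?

b[X5] = [414400, 451360]

init: all messages = 𝟙 over 2 values
r1 m[φ0→X13] = [16, 13]
r1 m[φ0→X5] = [13, 16]
r1 m[φ1→X13] = [6, 4]
r1 m[φ1→X8] = [6, 4]
r1 m[φ2→X13] = [15, 4]
r1 m[φ2→X2] = [10, 9]
r1 m[φ3→X8] = [10, 10]
r1 m[φ3→X0] = [8, 12]
r1 m[φ4→X13] = [7, 11]
r1 m[φ4→X15] = [8, 10]
r1 m[φ5→X8] = [7, 7]
r1 m[X13→φ0] = [1, 1]
r1 m[X13→φ1] = [1, 1]
r1 m[X13→φ2] = [1, 1]
r1 m[X13→φ4] = [1, 1]
r1 m[X8→φ1] = [1, 1]
r1 m[X8→φ3] = [1, 1]
r1 m[X8→φ5] = [1, 1]
r1 m[X15→φ4] = [1, 1]
r1 m[X0→φ3] = [1, 1]
r1 m[X5→φ0] = [1, 1]
r1 m[X2→φ2] = [1, 1]
r2 m[φ0→X13] = [16, 13]
r2 m[φ0→X5] = [13, 16]
r2 m[φ1→X13] = [6, 4]
r2 m[φ1→X8] = [6, 4]
r2 m[φ2→X13] = [15, 4]
r2 m[φ2→X2] = [10, 9]
r2 m[φ3→X8] = [10, 10]
r2 m[φ3→X0] = [8, 12]
r2 m[φ4→X13] = [7, 11]
r2 m[φ4→X15] = [8, 10]
r2 m[φ5→X8] = [7, 7]
r2 m[X13→φ0] = [630, 176]
r2 m[X13→φ1] = [1680, 572]
r2 m[X13→φ2] = [672, 572]
r2 m[X13→φ4] = [1440, 208]
r2 m[X8→φ1] = [70, 70]
r2 m[X8→φ3] = [42, 28]
r2 m[X8→φ5] = [60, 40]
r2 m[X15→φ4] = [1, 1]
r2 m[X0→φ3] = [1, 1]
r2 m[X5→φ0] = [1, 1]
r2 m[X2→φ2] = [1, 1]
r3 m[φ0→X13] = [16, 13]
r3 m[φ0→X5] = [5920, 6448]
r3 m[φ1→X13] = [420, 280]
r3 m[φ1→X8] = [7864, 4504]
r3 m[φ2→X13] = [15, 4]
r3 m[φ2→X2] = [6520, 5848]
r3 m[φ3→X8] = [10, 10]
r3 m[φ3→X0] = [252, 448]
r3 m[φ4→X13] = [7, 11]
r3 m[φ4→X15] = [7824, 4544]
r3 m[φ5→X8] = [7, 7]
r3 m[X13→φ0] = [630, 176]
r3 m[X13→φ1] = [1680, 572]
r3 m[X13→φ2] = [672, 572]
r3 m[X13→φ4] = [1440, 208]
r3 m[X8→φ1] = [70, 70]
r3 m[X8→φ3] = [42, 28]
r3 m[X8→φ5] = [60, 40]
r3 m[X15→φ4] = [1, 1]
r3 m[X0→φ3] = [1, 1]
r3 m[X5→φ0] = [1, 1]
r3 m[X2→φ2] = [1, 1]
r4 m[φ0→X13] = [16, 13]
r4 m[φ0→X5] = [5920, 6448]
r4 m[φ1→X13] = [420, 280]
r4 m[φ1→X8] = [7864, 4504]
r4 m[φ2→X13] = [15, 4]
r4 m[φ2→X2] = [6520, 5848]
r4 m[φ3→X8] = [10, 10]
r4 m[φ3→X0] = [252, 448]
r4 m[φ4→X13] = [7, 11]
r4 m[φ4→X15] = [7824, 4544]
r4 m[φ5→X8] = [7, 7]
r4 m[X13→φ0] = [44100, 12320]
r4 m[X13→φ1] = [1680, 572]
r4 m[X13→φ2] = [47040, 40040]
r4 m[X13→φ4] = [100800, 14560]
r4 m[X8→φ1] = [70, 70]
r4 m[X8→φ3] = [55048, 31528]
r4 m[X8→φ5] = [78640, 45040]
r4 m[X15→φ4] = [1, 1]
r4 m[X0→φ3] = [1, 1]
r4 m[X5→φ0] = [1, 1]
r4 m[X2→φ2] = [1, 1]
r5 m[φ0→X13] = [16, 13]
r5 m[φ0→X5] = [414400, 451360]
r5 m[φ1→X13] = [420, 280]
r5 m[φ1→X8] = [7864, 4504]
r5 m[φ2→X13] = [15, 4]
r5 m[φ2→X2] = [456400, 409360]
r5 m[φ3→X8] = [10, 10]
r5 m[φ3→X0] = [299264, 566496]
r5 m[φ4→X13] = [7, 11]
r5 m[φ4→X15] = [547680, 318080]
r5 m[φ5→X8] = [7, 7]
r5 m[X13→φ0] = [44100, 12320]
r5 m[X13→φ1] = [1680, 572]
r5 m[X13→φ2] = [47040, 40040]
r5 m[X13→φ4] = [100800, 14560]
r5 m[X8→φ1] = [70, 70]
r5 m[X8→φ3] = [55048, 31528]
r5 m[X8→φ5] = [78640, 45040]
r5 m[X15→φ4] = [1, 1]
r5 m[X0→φ3] = [1, 1]
r5 m[X5→φ0] = [1, 1]
r5 m[X2→φ2] = [1, 1]
r6 m[φ0→X13] = [16, 13]
r6 m[φ0→X5] = [414400, 451360]
r6 m[φ1→X13] = [420, 280]
r6 m[φ1→X8] = [7864, 4504]
r6 m[φ2→X13] = [15, 4]
r6 m[φ2→X2] = [456400, 409360]
r6 m[φ3→X8] = [10, 10]
r6 m[φ3→X0] = [299264, 566496]
r6 m[φ4→X13] = [7, 11]
r6 m[φ4→X15] = [547680, 318080]
r6 m[φ5→X8] = [7, 7]
r6 m[X13→φ0] = [44100, 12320]
r6 m[X13→φ1] = [1680, 572]
r6 m[X13→φ2] = [47040, 40040]
r6 m[X13→φ4] = [100800, 14560]
r6 m[X8→φ1] = [70, 70]
r6 m[X8→φ3] = [55048, 31528]
r6 m[X8→φ5] = [78640, 45040]
r6 m[X15→φ4] = [1, 1]
r6 m[X0→φ3] = [1, 1]
r6 m[X5→φ0] = [1, 1]
r6 m[X2→φ2] = [1, 1]
fixed point reached at round 6
b[X5] = ⊗ incoming = [414400, 451360]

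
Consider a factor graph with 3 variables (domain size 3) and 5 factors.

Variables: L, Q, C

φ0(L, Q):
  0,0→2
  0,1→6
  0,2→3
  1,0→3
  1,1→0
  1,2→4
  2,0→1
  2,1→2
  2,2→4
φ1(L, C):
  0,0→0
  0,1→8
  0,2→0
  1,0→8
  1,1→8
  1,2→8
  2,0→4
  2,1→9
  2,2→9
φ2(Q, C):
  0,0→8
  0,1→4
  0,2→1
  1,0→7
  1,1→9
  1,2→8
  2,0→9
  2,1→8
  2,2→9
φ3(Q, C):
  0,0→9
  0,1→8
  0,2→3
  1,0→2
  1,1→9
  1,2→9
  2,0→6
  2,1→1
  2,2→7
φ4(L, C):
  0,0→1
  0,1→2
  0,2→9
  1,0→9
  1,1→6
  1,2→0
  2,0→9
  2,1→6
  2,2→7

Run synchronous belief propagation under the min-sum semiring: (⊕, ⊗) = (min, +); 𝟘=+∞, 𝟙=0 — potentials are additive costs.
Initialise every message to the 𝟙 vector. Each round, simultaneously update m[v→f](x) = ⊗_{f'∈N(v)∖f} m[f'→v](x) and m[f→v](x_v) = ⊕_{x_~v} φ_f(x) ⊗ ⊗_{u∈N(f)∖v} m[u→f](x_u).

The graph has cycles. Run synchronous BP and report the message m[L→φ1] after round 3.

message @ round 3 = [3, 0, 7]

init: all messages = 𝟙 over 3 values
r1 m[φ0→L] = [2, 0, 1]
r1 m[φ0→Q] = [1, 0, 3]
r1 m[φ1→L] = [0, 8, 4]
r1 m[φ1→C] = [0, 8, 0]
r1 m[φ2→Q] = [1, 7, 8]
r1 m[φ2→C] = [7, 4, 1]
r1 m[φ3→Q] = [3, 2, 1]
r1 m[φ3→C] = [2, 1, 3]
r1 m[φ4→L] = [1, 0, 6]
r1 m[φ4→C] = [1, 2, 0]
r1 m[L→φ0] = [0, 0, 0]
r1 m[L→φ1] = [0, 0, 0]
r1 m[L→φ4] = [0, 0, 0]
r1 m[Q→φ0] = [0, 0, 0]
r1 m[Q→φ2] = [0, 0, 0]
r1 m[Q→φ3] = [0, 0, 0]
r1 m[C→φ1] = [0, 0, 0]
r1 m[C→φ2] = [0, 0, 0]
r1 m[C→φ3] = [0, 0, 0]
r1 m[C→φ4] = [0, 0, 0]
r2 m[φ0→L] = [2, 0, 1]
r2 m[φ0→Q] = [1, 0, 3]
r2 m[φ1→L] = [0, 8, 4]
r2 m[φ1→C] = [0, 8, 0]
r2 m[φ2→Q] = [1, 7, 8]
r2 m[φ2→C] = [7, 4, 1]
r2 m[φ3→Q] = [3, 2, 1]
r2 m[φ3→C] = [2, 1, 3]
r2 m[φ4→L] = [1, 0, 6]
r2 m[φ4→C] = [1, 2, 0]
r2 m[L→φ0] = [1, 8, 10]
r2 m[L→φ1] = [3, 0, 7]
r2 m[L→φ4] = [2, 8, 5]
r2 m[Q→φ0] = [4, 9, 9]
r2 m[Q→φ2] = [4, 2, 4]
r2 m[Q→φ3] = [2, 7, 11]
r2 m[C→φ1] = [10, 7, 4]
r2 m[C→φ2] = [3, 11, 3]
r2 m[C→φ3] = [8, 14, 1]
r2 m[C→φ4] = [9, 13, 4]
r3 m[φ0→L] = [6, 7, 5]
r3 m[φ0→Q] = [3, 7, 4]
r3 m[φ1→L] = [4, 12, 13]
r3 m[φ1→C] = [3, 8, 3]
r3 m[φ2→Q] = [4, 10, 12]
r3 m[φ2→C] = [9, 8, 5]
r3 m[φ3→Q] = [4, 10, 8]
r3 m[φ3→C] = [9, 10, 5]
r3 m[φ4→L] = [10, 4, 11]
r3 m[φ4→C] = [3, 4, 8]
r3 m[L→φ0] = [1, 8, 10]
r3 m[L→φ1] = [3, 0, 7]
r3 m[L→φ4] = [2, 8, 5]
r3 m[Q→φ0] = [4, 9, 9]
r3 m[Q→φ2] = [4, 2, 4]
r3 m[Q→φ3] = [2, 7, 11]
r3 m[C→φ1] = [10, 7, 4]
r3 m[C→φ2] = [3, 11, 3]
r3 m[C→φ3] = [8, 14, 1]
r3 m[C→φ4] = [9, 13, 4]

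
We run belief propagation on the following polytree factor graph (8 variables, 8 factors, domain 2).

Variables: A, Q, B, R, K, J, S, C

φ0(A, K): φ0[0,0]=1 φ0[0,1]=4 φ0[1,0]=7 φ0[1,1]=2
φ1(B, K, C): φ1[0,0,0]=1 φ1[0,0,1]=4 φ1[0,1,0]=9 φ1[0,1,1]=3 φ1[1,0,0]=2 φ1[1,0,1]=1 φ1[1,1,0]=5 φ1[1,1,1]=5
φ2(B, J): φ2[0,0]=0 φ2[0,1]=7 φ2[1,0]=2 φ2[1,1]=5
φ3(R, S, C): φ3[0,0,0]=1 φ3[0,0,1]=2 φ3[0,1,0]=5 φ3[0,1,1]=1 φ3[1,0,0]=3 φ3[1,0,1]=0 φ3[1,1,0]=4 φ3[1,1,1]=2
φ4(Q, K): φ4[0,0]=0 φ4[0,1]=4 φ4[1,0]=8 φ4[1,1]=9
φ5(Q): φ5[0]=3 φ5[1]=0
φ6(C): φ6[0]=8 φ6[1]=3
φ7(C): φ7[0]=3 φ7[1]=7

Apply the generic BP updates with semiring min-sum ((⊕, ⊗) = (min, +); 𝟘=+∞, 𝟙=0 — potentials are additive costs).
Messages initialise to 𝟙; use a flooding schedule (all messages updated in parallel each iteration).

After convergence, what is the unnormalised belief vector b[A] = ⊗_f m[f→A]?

b[A] = [17, 22]

init: all messages = 𝟙 over 2 values
r1 m[φ0→A] = [1, 2]
r1 m[φ0→K] = [1, 2]
r1 m[φ1→B] = [1, 1]
r1 m[φ1→K] = [1, 3]
r1 m[φ1→C] = [1, 1]
r1 m[φ2→B] = [0, 2]
r1 m[φ2→J] = [0, 5]
r1 m[φ3→R] = [1, 0]
r1 m[φ3→S] = [0, 1]
r1 m[φ3→C] = [1, 0]
r1 m[φ4→Q] = [0, 8]
r1 m[φ4→K] = [0, 4]
r1 m[φ5→Q] = [3, 0]
r1 m[φ6→C] = [8, 3]
r1 m[φ7→C] = [3, 7]
r1 m[A→φ0] = [0, 0]
r1 m[Q→φ4] = [0, 0]
r1 m[Q→φ5] = [0, 0]
r1 m[B→φ1] = [0, 0]
r1 m[B→φ2] = [0, 0]
r1 m[R→φ3] = [0, 0]
r1 m[K→φ0] = [0, 0]
r1 m[K→φ1] = [0, 0]
r1 m[K→φ4] = [0, 0]
r1 m[J→φ2] = [0, 0]
r1 m[S→φ3] = [0, 0]
r1 m[C→φ1] = [0, 0]
r1 m[C→φ3] = [0, 0]
r1 m[C→φ6] = [0, 0]
r1 m[C→φ7] = [0, 0]
r2 m[φ0→A] = [1, 2]
r2 m[φ0→K] = [1, 2]
r2 m[φ1→B] = [1, 1]
r2 m[φ1→K] = [1, 3]
r2 m[φ1→C] = [1, 1]
r2 m[φ2→B] = [0, 2]
r2 m[φ2→J] = [0, 5]
r2 m[φ3→R] = [1, 0]
r2 m[φ3→S] = [0, 1]
r2 m[φ3→C] = [1, 0]
r2 m[φ4→Q] = [0, 8]
r2 m[φ4→K] = [0, 4]
r2 m[φ5→Q] = [3, 0]
r2 m[φ6→C] = [8, 3]
r2 m[φ7→C] = [3, 7]
r2 m[A→φ0] = [0, 0]
r2 m[Q→φ4] = [3, 0]
r2 m[Q→φ5] = [0, 8]
r2 m[B→φ1] = [0, 2]
r2 m[B→φ2] = [1, 1]
r2 m[R→φ3] = [0, 0]
r2 m[K→φ0] = [1, 7]
r2 m[K→φ1] = [1, 6]
r2 m[K→φ4] = [2, 5]
r2 m[J→φ2] = [0, 0]
r2 m[S→φ3] = [0, 0]
r2 m[C→φ1] = [12, 10]
r2 m[C→φ3] = [12, 11]
r2 m[C→φ6] = [5, 8]
r2 m[C→φ7] = [10, 4]
r3 m[φ0→A] = [2, 8]
r3 m[φ0→K] = [1, 2]
r3 m[φ1→B] = [14, 12]
r3 m[φ1→K] = [13, 13]
r3 m[φ1→C] = [2, 4]
r3 m[φ2→B] = [0, 2]
r3 m[φ2→J] = [1, 6]
r3 m[φ3→R] = [12, 11]
r3 m[φ3→S] = [11, 12]
r3 m[φ3→C] = [1, 0]
r3 m[φ4→Q] = [2, 10]
r3 m[φ4→K] = [3, 7]
r3 m[φ5→Q] = [3, 0]
r3 m[φ6→C] = [8, 3]
r3 m[φ7→C] = [3, 7]
r3 m[A→φ0] = [0, 0]
r3 m[Q→φ4] = [3, 0]
r3 m[Q→φ5] = [0, 8]
r3 m[B→φ1] = [0, 2]
r3 m[B→φ2] = [1, 1]
r3 m[R→φ3] = [0, 0]
r3 m[K→φ0] = [1, 7]
r3 m[K→φ1] = [1, 6]
r3 m[K→φ4] = [2, 5]
r3 m[J→φ2] = [0, 0]
r3 m[S→φ3] = [0, 0]
r3 m[C→φ1] = [12, 10]
r3 m[C→φ3] = [12, 11]
r3 m[C→φ6] = [5, 8]
r3 m[C→φ7] = [10, 4]
r4 m[φ0→A] = [2, 8]
r4 m[φ0→K] = [1, 2]
r4 m[φ1→B] = [14, 12]
r4 m[φ1→K] = [13, 13]
r4 m[φ1→C] = [2, 4]
r4 m[φ2→B] = [0, 2]
r4 m[φ2→J] = [1, 6]
r4 m[φ3→R] = [12, 11]
r4 m[φ3→S] = [11, 12]
r4 m[φ3→C] = [1, 0]
r4 m[φ4→Q] = [2, 10]
r4 m[φ4→K] = [3, 7]
r4 m[φ5→Q] = [3, 0]
r4 m[φ6→C] = [8, 3]
r4 m[φ7→C] = [3, 7]
r4 m[A→φ0] = [0, 0]
r4 m[Q→φ4] = [3, 0]
r4 m[Q→φ5] = [2, 10]
r4 m[B→φ1] = [0, 2]
r4 m[B→φ2] = [14, 12]
r4 m[R→φ3] = [0, 0]
r4 m[K→φ0] = [16, 20]
r4 m[K→φ1] = [4, 9]
r4 m[K→φ4] = [14, 15]
r4 m[J→φ2] = [0, 0]
r4 m[S→φ3] = [0, 0]
r4 m[C→φ1] = [12, 10]
r4 m[C→φ3] = [13, 14]
r4 m[C→φ6] = [6, 11]
r4 m[C→φ7] = [11, 7]
r5 m[φ0→A] = [17, 22]
r5 m[φ0→K] = [1, 2]
r5 m[φ1→B] = [17, 15]
r5 m[φ1→K] = [13, 13]
r5 m[φ1→C] = [5, 7]
r5 m[φ2→B] = [0, 2]
r5 m[φ2→J] = [14, 17]
r5 m[φ3→R] = [14, 14]
r5 m[φ3→S] = [14, 15]
r5 m[φ3→C] = [1, 0]
r5 m[φ4→Q] = [14, 22]
r5 m[φ4→K] = [3, 7]
r5 m[φ5→Q] = [3, 0]
r5 m[φ6→C] = [8, 3]
r5 m[φ7→C] = [3, 7]
r5 m[A→φ0] = [0, 0]
r5 m[Q→φ4] = [3, 0]
r5 m[Q→φ5] = [2, 10]
r5 m[B→φ1] = [0, 2]
r5 m[B→φ2] = [14, 12]
r5 m[R→φ3] = [0, 0]
r5 m[K→φ0] = [16, 20]
r5 m[K→φ1] = [4, 9]
r5 m[K→φ4] = [14, 15]
r5 m[J→φ2] = [0, 0]
r5 m[S→φ3] = [0, 0]
r5 m[C→φ1] = [12, 10]
r5 m[C→φ3] = [13, 14]
r5 m[C→φ6] = [6, 11]
r5 m[C→φ7] = [11, 7]
r6 m[φ0→A] = [17, 22]
r6 m[φ0→K] = [1, 2]
r6 m[φ1→B] = [17, 15]
r6 m[φ1→K] = [13, 13]
r6 m[φ1→C] = [5, 7]
r6 m[φ2→B] = [0, 2]
r6 m[φ2→J] = [14, 17]
r6 m[φ3→R] = [14, 14]
r6 m[φ3→S] = [14, 15]
r6 m[φ3→C] = [1, 0]
r6 m[φ4→Q] = [14, 22]
r6 m[φ4→K] = [3, 7]
r6 m[φ5→Q] = [3, 0]
r6 m[φ6→C] = [8, 3]
r6 m[φ7→C] = [3, 7]
r6 m[A→φ0] = [0, 0]
r6 m[Q→φ4] = [3, 0]
r6 m[Q→φ5] = [14, 22]
r6 m[B→φ1] = [0, 2]
r6 m[B→φ2] = [17, 15]
r6 m[R→φ3] = [0, 0]
r6 m[K→φ0] = [16, 20]
r6 m[K→φ1] = [4, 9]
r6 m[K→φ4] = [14, 15]
r6 m[J→φ2] = [0, 0]
r6 m[S→φ3] = [0, 0]
r6 m[C→φ1] = [12, 10]
r6 m[C→φ3] = [16, 17]
r6 m[C→φ6] = [9, 14]
r6 m[C→φ7] = [14, 10]
r7 m[φ0→A] = [17, 22]
r7 m[φ0→K] = [1, 2]
r7 m[φ1→B] = [17, 15]
r7 m[φ1→K] = [13, 13]
r7 m[φ1→C] = [5, 7]
r7 m[φ2→B] = [0, 2]
r7 m[φ2→J] = [17, 20]
r7 m[φ3→R] = [17, 17]
r7 m[φ3→S] = [17, 18]
r7 m[φ3→C] = [1, 0]
r7 m[φ4→Q] = [14, 22]
r7 m[φ4→K] = [3, 7]
r7 m[φ5→Q] = [3, 0]
r7 m[φ6→C] = [8, 3]
r7 m[φ7→C] = [3, 7]
r7 m[A→φ0] = [0, 0]
r7 m[Q→φ4] = [3, 0]
r7 m[Q→φ5] = [14, 22]
r7 m[B→φ1] = [0, 2]
r7 m[B→φ2] = [17, 15]
r7 m[R→φ3] = [0, 0]
r7 m[K→φ0] = [16, 20]
r7 m[K→φ1] = [4, 9]
r7 m[K→φ4] = [14, 15]
r7 m[J→φ2] = [0, 0]
r7 m[S→φ3] = [0, 0]
r7 m[C→φ1] = [12, 10]
r7 m[C→φ3] = [16, 17]
r7 m[C→φ6] = [9, 14]
r7 m[C→φ7] = [14, 10]
r8 m[φ0→A] = [17, 22]
r8 m[φ0→K] = [1, 2]
r8 m[φ1→B] = [17, 15]
r8 m[φ1→K] = [13, 13]
r8 m[φ1→C] = [5, 7]
r8 m[φ2→B] = [0, 2]
r8 m[φ2→J] = [17, 20]
r8 m[φ3→R] = [17, 17]
r8 m[φ3→S] = [17, 18]
r8 m[φ3→C] = [1, 0]
r8 m[φ4→Q] = [14, 22]
r8 m[φ4→K] = [3, 7]
r8 m[φ5→Q] = [3, 0]
r8 m[φ6→C] = [8, 3]
r8 m[φ7→C] = [3, 7]
r8 m[A→φ0] = [0, 0]
r8 m[Q→φ4] = [3, 0]
r8 m[Q→φ5] = [14, 22]
r8 m[B→φ1] = [0, 2]
r8 m[B→φ2] = [17, 15]
r8 m[R→φ3] = [0, 0]
r8 m[K→φ0] = [16, 20]
r8 m[K→φ1] = [4, 9]
r8 m[K→φ4] = [14, 15]
r8 m[J→φ2] = [0, 0]
r8 m[S→φ3] = [0, 0]
r8 m[C→φ1] = [12, 10]
r8 m[C→φ3] = [16, 17]
r8 m[C→φ6] = [9, 14]
r8 m[C→φ7] = [14, 10]
fixed point reached at round 8
b[A] = ⊗ incoming = [17, 22]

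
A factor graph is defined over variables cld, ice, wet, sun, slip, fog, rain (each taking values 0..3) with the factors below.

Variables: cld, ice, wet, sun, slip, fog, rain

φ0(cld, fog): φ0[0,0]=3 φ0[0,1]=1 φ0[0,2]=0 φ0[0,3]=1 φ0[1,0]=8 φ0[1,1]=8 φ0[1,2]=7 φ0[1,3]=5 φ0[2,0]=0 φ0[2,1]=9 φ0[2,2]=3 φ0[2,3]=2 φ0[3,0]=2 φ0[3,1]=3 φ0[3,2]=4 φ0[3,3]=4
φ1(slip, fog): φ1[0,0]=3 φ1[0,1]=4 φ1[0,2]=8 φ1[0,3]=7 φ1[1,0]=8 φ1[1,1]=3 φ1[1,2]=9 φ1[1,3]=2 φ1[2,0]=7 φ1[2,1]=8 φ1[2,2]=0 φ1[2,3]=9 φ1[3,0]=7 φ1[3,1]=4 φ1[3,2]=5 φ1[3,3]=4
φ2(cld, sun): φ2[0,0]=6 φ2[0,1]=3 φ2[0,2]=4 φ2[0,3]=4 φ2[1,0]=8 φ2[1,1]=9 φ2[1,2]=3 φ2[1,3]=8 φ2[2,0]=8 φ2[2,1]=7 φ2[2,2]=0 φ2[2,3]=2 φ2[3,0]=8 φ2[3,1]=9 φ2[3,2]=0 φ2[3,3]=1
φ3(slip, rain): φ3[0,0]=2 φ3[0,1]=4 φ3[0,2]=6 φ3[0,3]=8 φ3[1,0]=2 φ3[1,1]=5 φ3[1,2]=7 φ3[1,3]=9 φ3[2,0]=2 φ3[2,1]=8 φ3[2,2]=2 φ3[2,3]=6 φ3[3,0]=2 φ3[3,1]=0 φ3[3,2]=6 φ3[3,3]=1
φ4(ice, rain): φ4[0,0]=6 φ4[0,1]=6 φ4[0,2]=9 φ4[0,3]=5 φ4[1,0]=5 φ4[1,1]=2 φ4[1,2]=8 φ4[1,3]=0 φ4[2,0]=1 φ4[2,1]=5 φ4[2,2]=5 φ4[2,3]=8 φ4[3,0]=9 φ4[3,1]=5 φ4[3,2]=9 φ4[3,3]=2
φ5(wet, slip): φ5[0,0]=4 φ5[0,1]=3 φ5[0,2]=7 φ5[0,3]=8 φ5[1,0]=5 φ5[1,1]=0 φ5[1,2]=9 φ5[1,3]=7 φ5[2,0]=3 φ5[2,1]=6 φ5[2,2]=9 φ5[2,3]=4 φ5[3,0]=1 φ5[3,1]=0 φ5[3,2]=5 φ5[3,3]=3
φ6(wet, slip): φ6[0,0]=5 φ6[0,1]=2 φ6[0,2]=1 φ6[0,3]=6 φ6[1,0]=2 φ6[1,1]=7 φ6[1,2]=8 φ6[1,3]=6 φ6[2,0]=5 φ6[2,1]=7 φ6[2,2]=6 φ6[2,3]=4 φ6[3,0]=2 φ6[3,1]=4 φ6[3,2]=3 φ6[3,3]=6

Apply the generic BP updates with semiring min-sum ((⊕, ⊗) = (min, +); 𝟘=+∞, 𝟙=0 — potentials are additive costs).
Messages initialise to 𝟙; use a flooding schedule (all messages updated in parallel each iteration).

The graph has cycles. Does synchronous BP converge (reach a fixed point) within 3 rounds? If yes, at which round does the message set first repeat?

init: all messages = 𝟙 over 4 values
r1 m[φ0→cld] = [0, 5, 0, 2]
r1 m[φ0→fog] = [0, 1, 0, 1]
r1 m[φ1→slip] = [3, 2, 0, 4]
r1 m[φ1→fog] = [3, 3, 0, 2]
r1 m[φ2→cld] = [3, 3, 0, 0]
r1 m[φ2→sun] = [6, 3, 0, 1]
r1 m[φ3→slip] = [2, 2, 2, 0]
r1 m[φ3→rain] = [2, 0, 2, 1]
r1 m[φ4→ice] = [5, 0, 1, 2]
r1 m[φ4→rain] = [1, 2, 5, 0]
r1 m[φ5→wet] = [3, 0, 3, 0]
r1 m[φ5→slip] = [1, 0, 5, 3]
r1 m[φ6→wet] = [1, 2, 4, 2]
r1 m[φ6→slip] = [2, 2, 1, 4]
r1 m[cld→φ0] = [0, 0, 0, 0]
r1 m[cld→φ2] = [0, 0, 0, 0]
r1 m[ice→φ4] = [0, 0, 0, 0]
r1 m[wet→φ5] = [0, 0, 0, 0]
r1 m[wet→φ6] = [0, 0, 0, 0]
r1 m[sun→φ2] = [0, 0, 0, 0]
r1 m[slip→φ1] = [0, 0, 0, 0]
r1 m[slip→φ3] = [0, 0, 0, 0]
r1 m[slip→φ5] = [0, 0, 0, 0]
r1 m[slip→φ6] = [0, 0, 0, 0]
r1 m[fog→φ0] = [0, 0, 0, 0]
r1 m[fog→φ1] = [0, 0, 0, 0]
r1 m[rain→φ3] = [0, 0, 0, 0]
r1 m[rain→φ4] = [0, 0, 0, 0]
r2 m[φ0→cld] = [0, 5, 0, 2]
r2 m[φ0→fog] = [0, 1, 0, 1]
r2 m[φ1→slip] = [3, 2, 0, 4]
r2 m[φ1→fog] = [3, 3, 0, 2]
r2 m[φ2→cld] = [3, 3, 0, 0]
r2 m[φ2→sun] = [6, 3, 0, 1]
r2 m[φ3→slip] = [2, 2, 2, 0]
r2 m[φ3→rain] = [2, 0, 2, 1]
r2 m[φ4→ice] = [5, 0, 1, 2]
r2 m[φ4→rain] = [1, 2, 5, 0]
r2 m[φ5→wet] = [3, 0, 3, 0]
r2 m[φ5→slip] = [1, 0, 5, 3]
r2 m[φ6→wet] = [1, 2, 4, 2]
r2 m[φ6→slip] = [2, 2, 1, 4]
r2 m[cld→φ0] = [3, 3, 0, 0]
r2 m[cld→φ2] = [0, 5, 0, 2]
r2 m[ice→φ4] = [0, 0, 0, 0]
r2 m[wet→φ5] = [1, 2, 4, 2]
r2 m[wet→φ6] = [3, 0, 3, 0]
r2 m[sun→φ2] = [0, 0, 0, 0]
r2 m[slip→φ1] = [5, 4, 8, 7]
r2 m[slip→φ3] = [6, 4, 6, 11]
r2 m[slip→φ5] = [7, 6, 3, 8]
r2 m[slip→φ6] = [6, 4, 7, 7]
r2 m[fog→φ0] = [3, 3, 0, 2]
r2 m[fog→φ1] = [0, 1, 0, 1]
r2 m[rain→φ3] = [1, 2, 5, 0]
r2 m[rain→φ4] = [2, 0, 2, 1]
r3 m[φ0→cld] = [0, 7, 3, 4]
r3 m[φ0→fog] = [0, 3, 3, 2]
r3 m[φ1→slip] = [3, 3, 0, 5]
r3 m[φ1→fog] = [8, 7, 8, 6]
r3 m[φ2→cld] = [3, 3, 0, 0]
r3 m[φ2→sun] = [6, 3, 0, 2]
r3 m[φ3→slip] = [3, 3, 3, 1]
r3 m[φ3→rain] = [6, 9, 8, 12]
r3 m[φ4→ice] = [6, 1, 3, 3]
r3 m[φ4→rain] = [1, 2, 5, 0]
r3 m[φ5→wet] = [9, 6, 10, 6]
r3 m[φ5→slip] = [3, 2, 7, 5]
r3 m[φ6→wet] = [6, 8, 11, 8]
r3 m[φ6→slip] = [2, 4, 3, 6]
r3 m[cld→φ0] = [3, 3, 0, 0]
r3 m[cld→φ2] = [0, 5, 0, 2]
r3 m[ice→φ4] = [0, 0, 0, 0]
r3 m[wet→φ5] = [1, 2, 4, 2]
r3 m[wet→φ6] = [3, 0, 3, 0]
r3 m[sun→φ2] = [0, 0, 0, 0]
r3 m[slip→φ1] = [5, 4, 8, 7]
r3 m[slip→φ3] = [6, 4, 6, 11]
r3 m[slip→φ5] = [7, 6, 3, 8]
r3 m[slip→φ6] = [6, 4, 7, 7]
r3 m[fog→φ0] = [3, 3, 0, 2]
r3 m[fog→φ1] = [0, 1, 0, 1]
r3 m[rain→φ3] = [1, 2, 5, 0]
r3 m[rain→φ4] = [2, 0, 2, 1]
no fixed point within 3 rounds

NOT CONVERGED within 3 rounds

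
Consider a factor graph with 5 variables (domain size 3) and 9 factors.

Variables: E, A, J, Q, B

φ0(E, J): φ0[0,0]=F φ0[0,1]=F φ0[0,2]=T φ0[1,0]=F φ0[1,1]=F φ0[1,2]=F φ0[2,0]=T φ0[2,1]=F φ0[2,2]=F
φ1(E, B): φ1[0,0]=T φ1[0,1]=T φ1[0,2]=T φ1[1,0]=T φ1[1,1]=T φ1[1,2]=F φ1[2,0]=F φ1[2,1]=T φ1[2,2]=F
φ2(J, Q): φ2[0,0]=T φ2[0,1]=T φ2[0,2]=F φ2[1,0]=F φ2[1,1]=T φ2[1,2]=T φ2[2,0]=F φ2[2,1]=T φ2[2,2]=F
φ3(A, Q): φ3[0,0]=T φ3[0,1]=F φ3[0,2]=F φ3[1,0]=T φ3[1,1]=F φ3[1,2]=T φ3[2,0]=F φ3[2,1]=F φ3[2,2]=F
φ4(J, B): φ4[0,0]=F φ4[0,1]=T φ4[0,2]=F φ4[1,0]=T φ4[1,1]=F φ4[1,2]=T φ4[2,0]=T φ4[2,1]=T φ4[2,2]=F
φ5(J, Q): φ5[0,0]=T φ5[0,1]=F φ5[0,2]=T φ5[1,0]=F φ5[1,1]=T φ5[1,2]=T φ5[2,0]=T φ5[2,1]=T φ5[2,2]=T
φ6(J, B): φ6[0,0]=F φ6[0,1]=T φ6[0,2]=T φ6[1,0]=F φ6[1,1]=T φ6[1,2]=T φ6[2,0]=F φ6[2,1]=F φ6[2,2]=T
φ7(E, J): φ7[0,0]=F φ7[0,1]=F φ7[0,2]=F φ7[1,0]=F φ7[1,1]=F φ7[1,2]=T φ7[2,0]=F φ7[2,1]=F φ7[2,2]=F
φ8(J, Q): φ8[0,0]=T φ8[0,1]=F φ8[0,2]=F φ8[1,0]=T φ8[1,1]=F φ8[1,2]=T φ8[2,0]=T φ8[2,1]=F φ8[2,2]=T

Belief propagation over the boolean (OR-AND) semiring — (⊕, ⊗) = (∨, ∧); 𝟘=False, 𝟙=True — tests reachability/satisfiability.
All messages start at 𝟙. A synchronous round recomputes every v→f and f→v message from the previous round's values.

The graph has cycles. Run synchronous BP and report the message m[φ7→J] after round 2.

message @ round 2 = [F, F, T]

init: all messages = 𝟙 over 3 values
r1 m[φ0→E] = [T, F, T]
r1 m[φ0→J] = [T, F, T]
r1 m[φ1→E] = [T, T, T]
r1 m[φ1→B] = [T, T, T]
r1 m[φ2→J] = [T, T, T]
r1 m[φ2→Q] = [T, T, T]
r1 m[φ3→A] = [T, T, F]
r1 m[φ3→Q] = [T, F, T]
r1 m[φ4→J] = [T, T, T]
r1 m[φ4→B] = [T, T, T]
r1 m[φ5→J] = [T, T, T]
r1 m[φ5→Q] = [T, T, T]
r1 m[φ6→J] = [T, T, T]
r1 m[φ6→B] = [F, T, T]
r1 m[φ7→E] = [F, T, F]
r1 m[φ7→J] = [F, F, T]
r1 m[φ8→J] = [T, T, T]
r1 m[φ8→Q] = [T, F, T]
r1 m[E→φ0] = [T, T, T]
r1 m[E→φ1] = [T, T, T]
r1 m[E→φ7] = [T, T, T]
r1 m[A→φ3] = [T, T, T]
r1 m[J→φ0] = [T, T, T]
r1 m[J→φ2] = [T, T, T]
r1 m[J→φ4] = [T, T, T]
r1 m[J→φ5] = [T, T, T]
r1 m[J→φ6] = [T, T, T]
r1 m[J→φ7] = [T, T, T]
r1 m[J→φ8] = [T, T, T]
r1 m[Q→φ2] = [T, T, T]
r1 m[Q→φ3] = [T, T, T]
r1 m[Q→φ5] = [T, T, T]
r1 m[Q→φ8] = [T, T, T]
r1 m[B→φ1] = [T, T, T]
r1 m[B→φ4] = [T, T, T]
r1 m[B→φ6] = [T, T, T]
r2 m[φ0→E] = [T, F, T]
r2 m[φ0→J] = [T, F, T]
r2 m[φ1→E] = [T, T, T]
r2 m[φ1→B] = [T, T, T]
r2 m[φ2→J] = [T, T, T]
r2 m[φ2→Q] = [T, T, T]
r2 m[φ3→A] = [T, T, F]
r2 m[φ3→Q] = [T, F, T]
r2 m[φ4→J] = [T, T, T]
r2 m[φ4→B] = [T, T, T]
r2 m[φ5→J] = [T, T, T]
r2 m[φ5→Q] = [T, T, T]
r2 m[φ6→J] = [T, T, T]
r2 m[φ6→B] = [F, T, T]
r2 m[φ7→E] = [F, T, F]
r2 m[φ7→J] = [F, F, T]
r2 m[φ8→J] = [T, T, T]
r2 m[φ8→Q] = [T, F, T]
r2 m[E→φ0] = [F, T, F]
r2 m[E→φ1] = [F, F, F]
r2 m[E→φ7] = [T, F, T]
r2 m[A→φ3] = [T, T, T]
r2 m[J→φ0] = [F, F, T]
r2 m[J→φ2] = [F, F, T]
r2 m[J→φ4] = [F, F, T]
r2 m[J→φ5] = [F, F, T]
r2 m[J→φ6] = [F, F, T]
r2 m[J→φ7] = [T, F, T]
r2 m[J→φ8] = [F, F, T]
r2 m[Q→φ2] = [T, F, T]
r2 m[Q→φ3] = [T, F, T]
r2 m[Q→φ5] = [T, F, T]
r2 m[Q→φ8] = [T, F, T]
r2 m[B→φ1] = [F, T, T]
r2 m[B→φ4] = [F, T, T]
r2 m[B→φ6] = [T, T, T]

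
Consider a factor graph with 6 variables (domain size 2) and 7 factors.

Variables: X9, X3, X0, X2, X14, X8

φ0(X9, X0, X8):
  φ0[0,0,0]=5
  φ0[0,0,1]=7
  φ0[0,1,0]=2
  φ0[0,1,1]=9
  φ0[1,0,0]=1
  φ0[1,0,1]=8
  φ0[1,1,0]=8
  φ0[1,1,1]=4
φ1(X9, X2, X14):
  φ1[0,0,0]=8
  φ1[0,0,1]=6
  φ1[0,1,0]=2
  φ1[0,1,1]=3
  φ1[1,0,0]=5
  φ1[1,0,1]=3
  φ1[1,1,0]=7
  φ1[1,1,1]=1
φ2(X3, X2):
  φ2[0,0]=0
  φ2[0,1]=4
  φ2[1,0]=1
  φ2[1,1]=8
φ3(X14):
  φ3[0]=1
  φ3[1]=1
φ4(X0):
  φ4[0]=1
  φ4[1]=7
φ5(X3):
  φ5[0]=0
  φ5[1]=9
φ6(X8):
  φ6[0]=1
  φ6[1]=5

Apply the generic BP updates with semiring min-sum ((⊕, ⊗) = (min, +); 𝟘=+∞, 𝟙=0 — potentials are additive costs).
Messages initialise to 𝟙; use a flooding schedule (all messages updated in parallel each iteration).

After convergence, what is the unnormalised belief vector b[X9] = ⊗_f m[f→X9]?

init: all messages = 𝟙 over 2 values
r1 m[φ0→X9] = [2, 1]
r1 m[φ0→X0] = [1, 2]
r1 m[φ0→X8] = [1, 4]
r1 m[φ1→X9] = [2, 1]
r1 m[φ1→X2] = [3, 1]
r1 m[φ1→X14] = [2, 1]
r1 m[φ2→X3] = [0, 1]
r1 m[φ2→X2] = [0, 4]
r1 m[φ3→X14] = [1, 1]
r1 m[φ4→X0] = [1, 7]
r1 m[φ5→X3] = [0, 9]
r1 m[φ6→X8] = [1, 5]
r1 m[X9→φ0] = [0, 0]
r1 m[X9→φ1] = [0, 0]
r1 m[X3→φ2] = [0, 0]
r1 m[X3→φ5] = [0, 0]
r1 m[X0→φ0] = [0, 0]
r1 m[X0→φ4] = [0, 0]
r1 m[X2→φ1] = [0, 0]
r1 m[X2→φ2] = [0, 0]
r1 m[X14→φ1] = [0, 0]
r1 m[X14→φ3] = [0, 0]
r1 m[X8→φ0] = [0, 0]
r1 m[X8→φ6] = [0, 0]
r2 m[φ0→X9] = [2, 1]
r2 m[φ0→X0] = [1, 2]
r2 m[φ0→X8] = [1, 4]
r2 m[φ1→X9] = [2, 1]
r2 m[φ1→X2] = [3, 1]
r2 m[φ1→X14] = [2, 1]
r2 m[φ2→X3] = [0, 1]
r2 m[φ2→X2] = [0, 4]
r2 m[φ3→X14] = [1, 1]
r2 m[φ4→X0] = [1, 7]
r2 m[φ5→X3] = [0, 9]
r2 m[φ6→X8] = [1, 5]
r2 m[X9→φ0] = [2, 1]
r2 m[X9→φ1] = [2, 1]
r2 m[X3→φ2] = [0, 9]
r2 m[X3→φ5] = [0, 1]
r2 m[X0→φ0] = [1, 7]
r2 m[X0→φ4] = [1, 2]
r2 m[X2→φ1] = [0, 4]
r2 m[X2→φ2] = [3, 1]
r2 m[X14→φ1] = [1, 1]
r2 m[X14→φ3] = [2, 1]
r2 m[X8→φ0] = [1, 5]
r2 m[X8→φ6] = [1, 4]
r3 m[φ0→X9] = [7, 3]
r3 m[φ0→X0] = [3, 5]
r3 m[φ0→X8] = [3, 10]
r3 m[φ1→X9] = [7, 4]
r3 m[φ1→X2] = [5, 3]
r3 m[φ1→X14] = [6, 4]
r3 m[φ2→X3] = [3, 4]
r3 m[φ2→X2] = [0, 4]
r3 m[φ3→X14] = [1, 1]
r3 m[φ4→X0] = [1, 7]
r3 m[φ5→X3] = [0, 9]
r3 m[φ6→X8] = [1, 5]
r3 m[X9→φ0] = [2, 1]
r3 m[X9→φ1] = [2, 1]
r3 m[X3→φ2] = [0, 9]
r3 m[X3→φ5] = [0, 1]
r3 m[X0→φ0] = [1, 7]
r3 m[X0→φ4] = [1, 2]
r3 m[X2→φ1] = [0, 4]
r3 m[X2→φ2] = [3, 1]
r3 m[X14→φ1] = [1, 1]
r3 m[X14→φ3] = [2, 1]
r3 m[X8→φ0] = [1, 5]
r3 m[X8→φ6] = [1, 4]
r4 m[φ0→X9] = [7, 3]
r4 m[φ0→X0] = [3, 5]
r4 m[φ0→X8] = [3, 10]
r4 m[φ1→X9] = [7, 4]
r4 m[φ1→X2] = [5, 3]
r4 m[φ1→X14] = [6, 4]
r4 m[φ2→X3] = [3, 4]
r4 m[φ2→X2] = [0, 4]
r4 m[φ3→X14] = [1, 1]
r4 m[φ4→X0] = [1, 7]
r4 m[φ5→X3] = [0, 9]
r4 m[φ6→X8] = [1, 5]
r4 m[X9→φ0] = [7, 4]
r4 m[X9→φ1] = [7, 3]
r4 m[X3→φ2] = [0, 9]
r4 m[X3→φ5] = [3, 4]
r4 m[X0→φ0] = [1, 7]
r4 m[X0→φ4] = [3, 5]
r4 m[X2→φ1] = [0, 4]
r4 m[X2→φ2] = [5, 3]
r4 m[X14→φ1] = [1, 1]
r4 m[X14→φ3] = [6, 4]
r4 m[X8→φ0] = [1, 5]
r4 m[X8→φ6] = [3, 10]
r5 m[φ0→X9] = [7, 3]
r5 m[φ0→X0] = [6, 10]
r5 m[φ0→X8] = [6, 13]
r5 m[φ1→X9] = [7, 4]
r5 m[φ1→X2] = [7, 5]
r5 m[φ1→X14] = [8, 6]
r5 m[φ2→X3] = [5, 6]
r5 m[φ2→X2] = [0, 4]
r5 m[φ3→X14] = [1, 1]
r5 m[φ4→X0] = [1, 7]
r5 m[φ5→X3] = [0, 9]
r5 m[φ6→X8] = [1, 5]
r5 m[X9→φ0] = [7, 4]
r5 m[X9→φ1] = [7, 3]
r5 m[X3→φ2] = [0, 9]
r5 m[X3→φ5] = [3, 4]
r5 m[X0→φ0] = [1, 7]
r5 m[X0→φ4] = [3, 5]
r5 m[X2→φ1] = [0, 4]
r5 m[X2→φ2] = [5, 3]
r5 m[X14→φ1] = [1, 1]
r5 m[X14→φ3] = [6, 4]
r5 m[X8→φ0] = [1, 5]
r5 m[X8→φ6] = [3, 10]
r6 m[φ0→X9] = [7, 3]
r6 m[φ0→X0] = [6, 10]
r6 m[φ0→X8] = [6, 13]
r6 m[φ1→X9] = [7, 4]
r6 m[φ1→X2] = [7, 5]
r6 m[φ1→X14] = [8, 6]
r6 m[φ2→X3] = [5, 6]
r6 m[φ2→X2] = [0, 4]
r6 m[φ3→X14] = [1, 1]
r6 m[φ4→X0] = [1, 7]
r6 m[φ5→X3] = [0, 9]
r6 m[φ6→X8] = [1, 5]
r6 m[X9→φ0] = [7, 4]
r6 m[X9→φ1] = [7, 3]
r6 m[X3→φ2] = [0, 9]
r6 m[X3→φ5] = [5, 6]
r6 m[X0→φ0] = [1, 7]
r6 m[X0→φ4] = [6, 10]
r6 m[X2→φ1] = [0, 4]
r6 m[X2→φ2] = [7, 5]
r6 m[X14→φ1] = [1, 1]
r6 m[X14→φ3] = [8, 6]
r6 m[X8→φ0] = [1, 5]
r6 m[X8→φ6] = [6, 13]
r7 m[φ0→X9] = [7, 3]
r7 m[φ0→X0] = [6, 10]
r7 m[φ0→X8] = [6, 13]
r7 m[φ1→X9] = [7, 4]
r7 m[φ1→X2] = [7, 5]
r7 m[φ1→X14] = [8, 6]
r7 m[φ2→X3] = [7, 8]
r7 m[φ2→X2] = [0, 4]
r7 m[φ3→X14] = [1, 1]
r7 m[φ4→X0] = [1, 7]
r7 m[φ5→X3] = [0, 9]
r7 m[φ6→X8] = [1, 5]
r7 m[X9→φ0] = [7, 4]
r7 m[X9→φ1] = [7, 3]
r7 m[X3→φ2] = [0, 9]
r7 m[X3→φ5] = [5, 6]
r7 m[X0→φ0] = [1, 7]
r7 m[X0→φ4] = [6, 10]
r7 m[X2→φ1] = [0, 4]
r7 m[X2→φ2] = [7, 5]
r7 m[X14→φ1] = [1, 1]
r7 m[X14→φ3] = [8, 6]
r7 m[X8→φ0] = [1, 5]
r7 m[X8→φ6] = [6, 13]
r8 m[φ0→X9] = [7, 3]
r8 m[φ0→X0] = [6, 10]
r8 m[φ0→X8] = [6, 13]
r8 m[φ1→X9] = [7, 4]
r8 m[φ1→X2] = [7, 5]
r8 m[φ1→X14] = [8, 6]
r8 m[φ2→X3] = [7, 8]
r8 m[φ2→X2] = [0, 4]
r8 m[φ3→X14] = [1, 1]
r8 m[φ4→X0] = [1, 7]
r8 m[φ5→X3] = [0, 9]
r8 m[φ6→X8] = [1, 5]
r8 m[X9→φ0] = [7, 4]
r8 m[X9→φ1] = [7, 3]
r8 m[X3→φ2] = [0, 9]
r8 m[X3→φ5] = [7, 8]
r8 m[X0→φ0] = [1, 7]
r8 m[X0→φ4] = [6, 10]
r8 m[X2→φ1] = [0, 4]
r8 m[X2→φ2] = [7, 5]
r8 m[X14→φ1] = [1, 1]
r8 m[X14→φ3] = [8, 6]
r8 m[X8→φ0] = [1, 5]
r8 m[X8→φ6] = [6, 13]
r9 m[φ0→X9] = [7, 3]
r9 m[φ0→X0] = [6, 10]
r9 m[φ0→X8] = [6, 13]
r9 m[φ1→X9] = [7, 4]
r9 m[φ1→X2] = [7, 5]
r9 m[φ1→X14] = [8, 6]
r9 m[φ2→X3] = [7, 8]
r9 m[φ2→X2] = [0, 4]
r9 m[φ3→X14] = [1, 1]
r9 m[φ4→X0] = [1, 7]
r9 m[φ5→X3] = [0, 9]
r9 m[φ6→X8] = [1, 5]
r9 m[X9→φ0] = [7, 4]
r9 m[X9→φ1] = [7, 3]
r9 m[X3→φ2] = [0, 9]
r9 m[X3→φ5] = [7, 8]
r9 m[X0→φ0] = [1, 7]
r9 m[X0→φ4] = [6, 10]
r9 m[X2→φ1] = [0, 4]
r9 m[X2→φ2] = [7, 5]
r9 m[X14→φ1] = [1, 1]
r9 m[X14→φ3] = [8, 6]
r9 m[X8→φ0] = [1, 5]
r9 m[X8→φ6] = [6, 13]
fixed point reached at round 9
b[X9] = ⊗ incoming = [14, 7]

b[X9] = [14, 7]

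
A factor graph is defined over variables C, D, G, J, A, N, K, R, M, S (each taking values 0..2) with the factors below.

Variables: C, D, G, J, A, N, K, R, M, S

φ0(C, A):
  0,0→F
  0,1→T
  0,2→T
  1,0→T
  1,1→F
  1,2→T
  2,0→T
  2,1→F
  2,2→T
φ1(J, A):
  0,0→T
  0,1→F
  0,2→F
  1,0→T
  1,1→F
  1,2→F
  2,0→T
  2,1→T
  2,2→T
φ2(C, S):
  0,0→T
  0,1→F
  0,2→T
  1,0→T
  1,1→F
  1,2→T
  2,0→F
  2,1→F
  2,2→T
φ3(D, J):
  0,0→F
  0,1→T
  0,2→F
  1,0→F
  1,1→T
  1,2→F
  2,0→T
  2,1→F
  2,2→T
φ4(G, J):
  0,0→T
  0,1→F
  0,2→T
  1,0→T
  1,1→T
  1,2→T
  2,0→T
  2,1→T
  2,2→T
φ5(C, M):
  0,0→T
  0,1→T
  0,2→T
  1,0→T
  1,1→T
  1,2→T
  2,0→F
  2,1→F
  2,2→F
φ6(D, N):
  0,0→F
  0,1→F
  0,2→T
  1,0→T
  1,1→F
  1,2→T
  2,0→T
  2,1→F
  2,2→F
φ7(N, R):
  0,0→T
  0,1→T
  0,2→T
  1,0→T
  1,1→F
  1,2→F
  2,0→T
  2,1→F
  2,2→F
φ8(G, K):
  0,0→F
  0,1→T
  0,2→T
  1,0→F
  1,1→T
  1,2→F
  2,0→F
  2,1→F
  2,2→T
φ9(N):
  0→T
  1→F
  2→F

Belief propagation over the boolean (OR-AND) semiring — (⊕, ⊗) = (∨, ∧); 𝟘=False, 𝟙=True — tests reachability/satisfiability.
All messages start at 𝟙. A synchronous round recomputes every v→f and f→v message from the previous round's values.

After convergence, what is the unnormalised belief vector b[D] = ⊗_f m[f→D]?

init: all messages = 𝟙 over 3 values
r1 m[φ0→C] = [T, T, T]
r1 m[φ0→A] = [T, T, T]
r1 m[φ1→J] = [T, T, T]
r1 m[φ1→A] = [T, T, T]
r1 m[φ2→C] = [T, T, T]
r1 m[φ2→S] = [T, F, T]
r1 m[φ3→D] = [T, T, T]
r1 m[φ3→J] = [T, T, T]
r1 m[φ4→G] = [T, T, T]
r1 m[φ4→J] = [T, T, T]
r1 m[φ5→C] = [T, T, F]
r1 m[φ5→M] = [T, T, T]
r1 m[φ6→D] = [T, T, T]
r1 m[φ6→N] = [T, F, T]
r1 m[φ7→N] = [T, T, T]
r1 m[φ7→R] = [T, T, T]
r1 m[φ8→G] = [T, T, T]
r1 m[φ8→K] = [F, T, T]
r1 m[φ9→N] = [T, F, F]
r1 m[C→φ0] = [T, T, T]
r1 m[C→φ2] = [T, T, T]
r1 m[C→φ5] = [T, T, T]
r1 m[D→φ3] = [T, T, T]
r1 m[D→φ6] = [T, T, T]
r1 m[G→φ4] = [T, T, T]
r1 m[G→φ8] = [T, T, T]
r1 m[J→φ1] = [T, T, T]
r1 m[J→φ3] = [T, T, T]
r1 m[J→φ4] = [T, T, T]
r1 m[A→φ0] = [T, T, T]
r1 m[A→φ1] = [T, T, T]
r1 m[N→φ6] = [T, T, T]
r1 m[N→φ7] = [T, T, T]
r1 m[N→φ9] = [T, T, T]
r1 m[K→φ8] = [T, T, T]
r1 m[R→φ7] = [T, T, T]
r1 m[M→φ5] = [T, T, T]
r1 m[S→φ2] = [T, T, T]
r2 m[φ0→C] = [T, T, T]
r2 m[φ0→A] = [T, T, T]
r2 m[φ1→J] = [T, T, T]
r2 m[φ1→A] = [T, T, T]
r2 m[φ2→C] = [T, T, T]
r2 m[φ2→S] = [T, F, T]
r2 m[φ3→D] = [T, T, T]
r2 m[φ3→J] = [T, T, T]
r2 m[φ4→G] = [T, T, T]
r2 m[φ4→J] = [T, T, T]
r2 m[φ5→C] = [T, T, F]
r2 m[φ5→M] = [T, T, T]
r2 m[φ6→D] = [T, T, T]
r2 m[φ6→N] = [T, F, T]
r2 m[φ7→N] = [T, T, T]
r2 m[φ7→R] = [T, T, T]
r2 m[φ8→G] = [T, T, T]
r2 m[φ8→K] = [F, T, T]
r2 m[φ9→N] = [T, F, F]
r2 m[C→φ0] = [T, T, F]
r2 m[C→φ2] = [T, T, F]
r2 m[C→φ5] = [T, T, T]
r2 m[D→φ3] = [T, T, T]
r2 m[D→φ6] = [T, T, T]
r2 m[G→φ4] = [T, T, T]
r2 m[G→φ8] = [T, T, T]
r2 m[J→φ1] = [T, T, T]
r2 m[J→φ3] = [T, T, T]
r2 m[J→φ4] = [T, T, T]
r2 m[A→φ0] = [T, T, T]
r2 m[A→φ1] = [T, T, T]
r2 m[N→φ6] = [T, F, F]
r2 m[N→φ7] = [T, F, F]
r2 m[N→φ9] = [T, F, T]
r2 m[K→φ8] = [T, T, T]
r2 m[R→φ7] = [T, T, T]
r2 m[M→φ5] = [T, T, T]
r2 m[S→φ2] = [T, T, T]
r3 m[φ0→C] = [T, T, T]
r3 m[φ0→A] = [T, T, T]
r3 m[φ1→J] = [T, T, T]
r3 m[φ1→A] = [T, T, T]
r3 m[φ2→C] = [T, T, T]
r3 m[φ2→S] = [T, F, T]
r3 m[φ3→D] = [T, T, T]
r3 m[φ3→J] = [T, T, T]
r3 m[φ4→G] = [T, T, T]
r3 m[φ4→J] = [T, T, T]
r3 m[φ5→C] = [T, T, F]
r3 m[φ5→M] = [T, T, T]
r3 m[φ6→D] = [F, T, T]
r3 m[φ6→N] = [T, F, T]
r3 m[φ7→N] = [T, T, T]
r3 m[φ7→R] = [T, T, T]
r3 m[φ8→G] = [T, T, T]
r3 m[φ8→K] = [F, T, T]
r3 m[φ9→N] = [T, F, F]
r3 m[C→φ0] = [T, T, F]
r3 m[C→φ2] = [T, T, F]
r3 m[C→φ5] = [T, T, T]
r3 m[D→φ3] = [T, T, T]
r3 m[D→φ6] = [T, T, T]
r3 m[G→φ4] = [T, T, T]
r3 m[G→φ8] = [T, T, T]
r3 m[J→φ1] = [T, T, T]
r3 m[J→φ3] = [T, T, T]
r3 m[J→φ4] = [T, T, T]
r3 m[A→φ0] = [T, T, T]
r3 m[A→φ1] = [T, T, T]
r3 m[N→φ6] = [T, F, F]
r3 m[N→φ7] = [T, F, F]
r3 m[N→φ9] = [T, F, T]
r3 m[K→φ8] = [T, T, T]
r3 m[R→φ7] = [T, T, T]
r3 m[M→φ5] = [T, T, T]
r3 m[S→φ2] = [T, T, T]
r4 m[φ0→C] = [T, T, T]
r4 m[φ0→A] = [T, T, T]
r4 m[φ1→J] = [T, T, T]
r4 m[φ1→A] = [T, T, T]
r4 m[φ2→C] = [T, T, T]
r4 m[φ2→S] = [T, F, T]
r4 m[φ3→D] = [T, T, T]
r4 m[φ3→J] = [T, T, T]
r4 m[φ4→G] = [T, T, T]
r4 m[φ4→J] = [T, T, T]
r4 m[φ5→C] = [T, T, F]
r4 m[φ5→M] = [T, T, T]
r4 m[φ6→D] = [F, T, T]
r4 m[φ6→N] = [T, F, T]
r4 m[φ7→N] = [T, T, T]
r4 m[φ7→R] = [T, T, T]
r4 m[φ8→G] = [T, T, T]
r4 m[φ8→K] = [F, T, T]
r4 m[φ9→N] = [T, F, F]
r4 m[C→φ0] = [T, T, F]
r4 m[C→φ2] = [T, T, F]
r4 m[C→φ5] = [T, T, T]
r4 m[D→φ3] = [F, T, T]
r4 m[D→φ6] = [T, T, T]
r4 m[G→φ4] = [T, T, T]
r4 m[G→φ8] = [T, T, T]
r4 m[J→φ1] = [T, T, T]
r4 m[J→φ3] = [T, T, T]
r4 m[J→φ4] = [T, T, T]
r4 m[A→φ0] = [T, T, T]
r4 m[A→φ1] = [T, T, T]
r4 m[N→φ6] = [T, F, F]
r4 m[N→φ7] = [T, F, F]
r4 m[N→φ9] = [T, F, T]
r4 m[K→φ8] = [T, T, T]
r4 m[R→φ7] = [T, T, T]
r4 m[M→φ5] = [T, T, T]
r4 m[S→φ2] = [T, T, T]
r5 m[φ0→C] = [T, T, T]
r5 m[φ0→A] = [T, T, T]
r5 m[φ1→J] = [T, T, T]
r5 m[φ1→A] = [T, T, T]
r5 m[φ2→C] = [T, T, T]
r5 m[φ2→S] = [T, F, T]
r5 m[φ3→D] = [T, T, T]
r5 m[φ3→J] = [T, T, T]
r5 m[φ4→G] = [T, T, T]
r5 m[φ4→J] = [T, T, T]
r5 m[φ5→C] = [T, T, F]
r5 m[φ5→M] = [T, T, T]
r5 m[φ6→D] = [F, T, T]
r5 m[φ6→N] = [T, F, T]
r5 m[φ7→N] = [T, T, T]
r5 m[φ7→R] = [T, T, T]
r5 m[φ8→G] = [T, T, T]
r5 m[φ8→K] = [F, T, T]
r5 m[φ9→N] = [T, F, F]
r5 m[C→φ0] = [T, T, F]
r5 m[C→φ2] = [T, T, F]
r5 m[C→φ5] = [T, T, T]
r5 m[D→φ3] = [F, T, T]
r5 m[D→φ6] = [T, T, T]
r5 m[G→φ4] = [T, T, T]
r5 m[G→φ8] = [T, T, T]
r5 m[J→φ1] = [T, T, T]
r5 m[J→φ3] = [T, T, T]
r5 m[J→φ4] = [T, T, T]
r5 m[A→φ0] = [T, T, T]
r5 m[A→φ1] = [T, T, T]
r5 m[N→φ6] = [T, F, F]
r5 m[N→φ7] = [T, F, F]
r5 m[N→φ9] = [T, F, T]
r5 m[K→φ8] = [T, T, T]
r5 m[R→φ7] = [T, T, T]
r5 m[M→φ5] = [T, T, T]
r5 m[S→φ2] = [T, T, T]
fixed point reached at round 5
b[D] = ⊗ incoming = [F, T, T]

b[D] = [F, T, T]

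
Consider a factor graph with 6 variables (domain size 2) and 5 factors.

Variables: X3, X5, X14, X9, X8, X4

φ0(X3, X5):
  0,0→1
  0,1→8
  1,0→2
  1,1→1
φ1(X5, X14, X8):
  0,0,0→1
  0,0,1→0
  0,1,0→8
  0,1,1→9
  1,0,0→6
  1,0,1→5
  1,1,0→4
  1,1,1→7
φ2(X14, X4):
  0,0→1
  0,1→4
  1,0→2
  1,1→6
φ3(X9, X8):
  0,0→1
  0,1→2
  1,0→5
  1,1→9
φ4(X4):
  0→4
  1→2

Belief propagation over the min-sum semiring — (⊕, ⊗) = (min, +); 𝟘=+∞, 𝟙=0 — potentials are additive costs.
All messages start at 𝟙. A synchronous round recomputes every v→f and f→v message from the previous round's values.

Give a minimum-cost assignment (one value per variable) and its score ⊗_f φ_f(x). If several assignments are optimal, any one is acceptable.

init: all messages = 𝟙 over 2 values
r1 m[φ0→X3] = [1, 1]
r1 m[φ0→X5] = [1, 1]
r1 m[φ1→X5] = [0, 4]
r1 m[φ1→X14] = [0, 4]
r1 m[φ1→X8] = [1, 0]
r1 m[φ2→X14] = [1, 2]
r1 m[φ2→X4] = [1, 4]
r1 m[φ3→X9] = [1, 5]
r1 m[φ3→X8] = [1, 2]
r1 m[φ4→X4] = [4, 2]
r1 m[X3→φ0] = [0, 0]
r1 m[X5→φ0] = [0, 0]
r1 m[X5→φ1] = [0, 0]
r1 m[X14→φ1] = [0, 0]
r1 m[X14→φ2] = [0, 0]
r1 m[X9→φ3] = [0, 0]
r1 m[X8→φ1] = [0, 0]
r1 m[X8→φ3] = [0, 0]
r1 m[X4→φ2] = [0, 0]
r1 m[X4→φ4] = [0, 0]
r2 m[φ0→X3] = [1, 1]
r2 m[φ0→X5] = [1, 1]
r2 m[φ1→X5] = [0, 4]
r2 m[φ1→X14] = [0, 4]
r2 m[φ1→X8] = [1, 0]
r2 m[φ2→X14] = [1, 2]
r2 m[φ2→X4] = [1, 4]
r2 m[φ3→X9] = [1, 5]
r2 m[φ3→X8] = [1, 2]
r2 m[φ4→X4] = [4, 2]
r2 m[X3→φ0] = [0, 0]
r2 m[X5→φ0] = [0, 4]
r2 m[X5→φ1] = [1, 1]
r2 m[X14→φ1] = [1, 2]
r2 m[X14→φ2] = [0, 4]
r2 m[X9→φ3] = [0, 0]
r2 m[X8→φ1] = [1, 2]
r2 m[X8→φ3] = [1, 0]
r2 m[X4→φ2] = [4, 2]
r2 m[X4→φ4] = [1, 4]
r3 m[φ0→X3] = [1, 2]
r3 m[φ0→X5] = [1, 1]
r3 m[φ1→X5] = [3, 7]
r3 m[φ1→X14] = [3, 6]
r3 m[φ1→X8] = [3, 2]
r3 m[φ2→X14] = [5, 6]
r3 m[φ2→X4] = [1, 4]
r3 m[φ3→X9] = [2, 6]
r3 m[φ3→X8] = [1, 2]
r3 m[φ4→X4] = [4, 2]
r3 m[X3→φ0] = [0, 0]
r3 m[X5→φ0] = [0, 4]
r3 m[X5→φ1] = [1, 1]
r3 m[X14→φ1] = [1, 2]
r3 m[X14→φ2] = [0, 4]
r3 m[X9→φ3] = [0, 0]
r3 m[X8→φ1] = [1, 2]
r3 m[X8→φ3] = [1, 0]
r3 m[X4→φ2] = [4, 2]
r3 m[X4→φ4] = [1, 4]
r4 m[φ0→X3] = [1, 2]
r4 m[φ0→X5] = [1, 1]
r4 m[φ1→X5] = [3, 7]
r4 m[φ1→X14] = [3, 6]
r4 m[φ1→X8] = [3, 2]
r4 m[φ2→X14] = [5, 6]
r4 m[φ2→X4] = [1, 4]
r4 m[φ3→X9] = [2, 6]
r4 m[φ3→X8] = [1, 2]
r4 m[φ4→X4] = [4, 2]
r4 m[X3→φ0] = [0, 0]
r4 m[X5→φ0] = [3, 7]
r4 m[X5→φ1] = [1, 1]
r4 m[X14→φ1] = [5, 6]
r4 m[X14→φ2] = [3, 6]
r4 m[X9→φ3] = [0, 0]
r4 m[X8→φ1] = [1, 2]
r4 m[X8→φ3] = [3, 2]
r4 m[X4→φ2] = [4, 2]
r4 m[X4→φ4] = [1, 4]
r5 m[φ0→X3] = [4, 5]
r5 m[φ0→X5] = [1, 1]
r5 m[φ1→X5] = [7, 11]
r5 m[φ1→X14] = [3, 6]
r5 m[φ1→X8] = [7, 6]
r5 m[φ2→X14] = [5, 6]
r5 m[φ2→X4] = [4, 7]
r5 m[φ3→X9] = [4, 8]
r5 m[φ3→X8] = [1, 2]
r5 m[φ4→X4] = [4, 2]
r5 m[X3→φ0] = [0, 0]
r5 m[X5→φ0] = [3, 7]
r5 m[X5→φ1] = [1, 1]
r5 m[X14→φ1] = [5, 6]
r5 m[X14→φ2] = [3, 6]
r5 m[X9→φ3] = [0, 0]
r5 m[X8→φ1] = [1, 2]
r5 m[X8→φ3] = [3, 2]
r5 m[X4→φ2] = [4, 2]
r5 m[X4→φ4] = [1, 4]
r6 m[φ0→X3] = [4, 5]
r6 m[φ0→X5] = [1, 1]
r6 m[φ1→X5] = [7, 11]
r6 m[φ1→X14] = [3, 6]
r6 m[φ1→X8] = [7, 6]
r6 m[φ2→X14] = [5, 6]
r6 m[φ2→X4] = [4, 7]
r6 m[φ3→X9] = [4, 8]
r6 m[φ3→X8] = [1, 2]
r6 m[φ4→X4] = [4, 2]
r6 m[X3→φ0] = [0, 0]
r6 m[X5→φ0] = [7, 11]
r6 m[X5→φ1] = [1, 1]
r6 m[X14→φ1] = [5, 6]
r6 m[X14→φ2] = [3, 6]
r6 m[X9→φ3] = [0, 0]
r6 m[X8→φ1] = [1, 2]
r6 m[X8→φ3] = [7, 6]
r6 m[X4→φ2] = [4, 2]
r6 m[X4→φ4] = [4, 7]
r7 m[φ0→X3] = [8, 9]
r7 m[φ0→X5] = [1, 1]
r7 m[φ1→X5] = [7, 11]
r7 m[φ1→X14] = [3, 6]
r7 m[φ1→X8] = [7, 6]
r7 m[φ2→X14] = [5, 6]
r7 m[φ2→X4] = [4, 7]
r7 m[φ3→X9] = [8, 12]
r7 m[φ3→X8] = [1, 2]
r7 m[φ4→X4] = [4, 2]
r7 m[X3→φ0] = [0, 0]
r7 m[X5→φ0] = [7, 11]
r7 m[X5→φ1] = [1, 1]
r7 m[X14→φ1] = [5, 6]
r7 m[X14→φ2] = [3, 6]
r7 m[X9→φ3] = [0, 0]
r7 m[X8→φ1] = [1, 2]
r7 m[X8→φ3] = [7, 6]
r7 m[X4→φ2] = [4, 2]
r7 m[X4→φ4] = [4, 7]
r8 m[φ0→X3] = [8, 9]
r8 m[φ0→X5] = [1, 1]
r8 m[φ1→X5] = [7, 11]
r8 m[φ1→X14] = [3, 6]
r8 m[φ1→X8] = [7, 6]
r8 m[φ2→X14] = [5, 6]
r8 m[φ2→X4] = [4, 7]
r8 m[φ3→X9] = [8, 12]
r8 m[φ3→X8] = [1, 2]
r8 m[φ4→X4] = [4, 2]
r8 m[X3→φ0] = [0, 0]
r8 m[X5→φ0] = [7, 11]
r8 m[X5→φ1] = [1, 1]
r8 m[X14→φ1] = [5, 6]
r8 m[X14→φ2] = [3, 6]
r8 m[X9→φ3] = [0, 0]
r8 m[X8→φ1] = [1, 2]
r8 m[X8→φ3] = [7, 6]
r8 m[X4→φ2] = [4, 2]
r8 m[X4→φ4] = [4, 7]
fixed point reached at round 8
traceback from X3: (X3=0, X5=0, X14=0, X9=0, X8=0, X4=0), score=8

assignment: (X3=0, X5=0, X14=0, X9=0, X8=0, X4=0); score = 8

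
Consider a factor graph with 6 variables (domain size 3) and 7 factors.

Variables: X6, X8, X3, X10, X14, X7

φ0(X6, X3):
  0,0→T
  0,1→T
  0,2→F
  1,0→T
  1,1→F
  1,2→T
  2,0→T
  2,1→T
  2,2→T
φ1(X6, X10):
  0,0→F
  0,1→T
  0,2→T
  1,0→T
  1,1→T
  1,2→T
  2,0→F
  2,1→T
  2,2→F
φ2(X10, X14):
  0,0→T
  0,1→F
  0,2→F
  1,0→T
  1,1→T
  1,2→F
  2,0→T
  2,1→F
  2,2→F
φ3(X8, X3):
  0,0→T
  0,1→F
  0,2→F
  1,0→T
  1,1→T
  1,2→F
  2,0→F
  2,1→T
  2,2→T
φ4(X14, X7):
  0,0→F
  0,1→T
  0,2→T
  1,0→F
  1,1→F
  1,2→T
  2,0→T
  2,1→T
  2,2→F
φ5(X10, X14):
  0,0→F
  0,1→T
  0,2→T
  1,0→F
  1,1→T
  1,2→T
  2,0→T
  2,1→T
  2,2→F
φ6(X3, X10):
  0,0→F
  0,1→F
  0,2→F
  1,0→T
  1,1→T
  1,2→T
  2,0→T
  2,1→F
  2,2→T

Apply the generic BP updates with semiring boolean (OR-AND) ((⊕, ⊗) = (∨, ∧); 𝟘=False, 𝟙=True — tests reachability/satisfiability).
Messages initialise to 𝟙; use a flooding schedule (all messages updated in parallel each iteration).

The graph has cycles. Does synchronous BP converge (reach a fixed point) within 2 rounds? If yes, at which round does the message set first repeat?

init: all messages = 𝟙 over 3 values
r1 m[φ0→X6] = [T, T, T]
r1 m[φ0→X3] = [T, T, T]
r1 m[φ1→X6] = [T, T, T]
r1 m[φ1→X10] = [T, T, T]
r1 m[φ2→X10] = [T, T, T]
r1 m[φ2→X14] = [T, T, F]
r1 m[φ3→X8] = [T, T, T]
r1 m[φ3→X3] = [T, T, T]
r1 m[φ4→X14] = [T, T, T]
r1 m[φ4→X7] = [T, T, T]
r1 m[φ5→X10] = [T, T, T]
r1 m[φ5→X14] = [T, T, T]
r1 m[φ6→X3] = [F, T, T]
r1 m[φ6→X10] = [T, T, T]
r1 m[X6→φ0] = [T, T, T]
r1 m[X6→φ1] = [T, T, T]
r1 m[X8→φ3] = [T, T, T]
r1 m[X3→φ0] = [T, T, T]
r1 m[X3→φ3] = [T, T, T]
r1 m[X3→φ6] = [T, T, T]
r1 m[X10→φ1] = [T, T, T]
r1 m[X10→φ2] = [T, T, T]
r1 m[X10→φ5] = [T, T, T]
r1 m[X10→φ6] = [T, T, T]
r1 m[X14→φ2] = [T, T, T]
r1 m[X14→φ4] = [T, T, T]
r1 m[X14→φ5] = [T, T, T]
r1 m[X7→φ4] = [T, T, T]
r2 m[φ0→X6] = [T, T, T]
r2 m[φ0→X3] = [T, T, T]
r2 m[φ1→X6] = [T, T, T]
r2 m[φ1→X10] = [T, T, T]
r2 m[φ2→X10] = [T, T, T]
r2 m[φ2→X14] = [T, T, F]
r2 m[φ3→X8] = [T, T, T]
r2 m[φ3→X3] = [T, T, T]
r2 m[φ4→X14] = [T, T, T]
r2 m[φ4→X7] = [T, T, T]
r2 m[φ5→X10] = [T, T, T]
r2 m[φ5→X14] = [T, T, T]
r2 m[φ6→X3] = [F, T, T]
r2 m[φ6→X10] = [T, T, T]
r2 m[X6→φ0] = [T, T, T]
r2 m[X6→φ1] = [T, T, T]
r2 m[X8→φ3] = [T, T, T]
r2 m[X3→φ0] = [F, T, T]
r2 m[X3→φ3] = [F, T, T]
r2 m[X3→φ6] = [T, T, T]
r2 m[X10→φ1] = [T, T, T]
r2 m[X10→φ2] = [T, T, T]
r2 m[X10→φ5] = [T, T, T]
r2 m[X10→φ6] = [T, T, T]
r2 m[X14→φ2] = [T, T, T]
r2 m[X14→φ4] = [T, T, F]
r2 m[X14→φ5] = [T, T, F]
r2 m[X7→φ4] = [T, T, T]
no fixed point within 2 rounds

NOT CONVERGED within 2 rounds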